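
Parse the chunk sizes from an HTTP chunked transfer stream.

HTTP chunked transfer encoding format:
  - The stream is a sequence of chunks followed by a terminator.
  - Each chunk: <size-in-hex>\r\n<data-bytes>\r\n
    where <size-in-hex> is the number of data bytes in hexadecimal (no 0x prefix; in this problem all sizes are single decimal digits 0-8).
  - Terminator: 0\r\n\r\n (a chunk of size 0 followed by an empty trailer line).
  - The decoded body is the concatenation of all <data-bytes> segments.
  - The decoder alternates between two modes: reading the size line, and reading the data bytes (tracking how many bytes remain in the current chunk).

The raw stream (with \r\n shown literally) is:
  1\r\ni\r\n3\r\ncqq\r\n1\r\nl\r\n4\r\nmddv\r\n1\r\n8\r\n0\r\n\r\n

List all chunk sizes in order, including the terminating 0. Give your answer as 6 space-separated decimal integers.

Chunk 1: stream[0..1]='1' size=0x1=1, data at stream[3..4]='i' -> body[0..1], body so far='i'
Chunk 2: stream[6..7]='3' size=0x3=3, data at stream[9..12]='cqq' -> body[1..4], body so far='icqq'
Chunk 3: stream[14..15]='1' size=0x1=1, data at stream[17..18]='l' -> body[4..5], body so far='icqql'
Chunk 4: stream[20..21]='4' size=0x4=4, data at stream[23..27]='mddv' -> body[5..9], body so far='icqqlmddv'
Chunk 5: stream[29..30]='1' size=0x1=1, data at stream[32..33]='8' -> body[9..10], body so far='icqqlmddv8'
Chunk 6: stream[35..36]='0' size=0 (terminator). Final body='icqqlmddv8' (10 bytes)

Answer: 1 3 1 4 1 0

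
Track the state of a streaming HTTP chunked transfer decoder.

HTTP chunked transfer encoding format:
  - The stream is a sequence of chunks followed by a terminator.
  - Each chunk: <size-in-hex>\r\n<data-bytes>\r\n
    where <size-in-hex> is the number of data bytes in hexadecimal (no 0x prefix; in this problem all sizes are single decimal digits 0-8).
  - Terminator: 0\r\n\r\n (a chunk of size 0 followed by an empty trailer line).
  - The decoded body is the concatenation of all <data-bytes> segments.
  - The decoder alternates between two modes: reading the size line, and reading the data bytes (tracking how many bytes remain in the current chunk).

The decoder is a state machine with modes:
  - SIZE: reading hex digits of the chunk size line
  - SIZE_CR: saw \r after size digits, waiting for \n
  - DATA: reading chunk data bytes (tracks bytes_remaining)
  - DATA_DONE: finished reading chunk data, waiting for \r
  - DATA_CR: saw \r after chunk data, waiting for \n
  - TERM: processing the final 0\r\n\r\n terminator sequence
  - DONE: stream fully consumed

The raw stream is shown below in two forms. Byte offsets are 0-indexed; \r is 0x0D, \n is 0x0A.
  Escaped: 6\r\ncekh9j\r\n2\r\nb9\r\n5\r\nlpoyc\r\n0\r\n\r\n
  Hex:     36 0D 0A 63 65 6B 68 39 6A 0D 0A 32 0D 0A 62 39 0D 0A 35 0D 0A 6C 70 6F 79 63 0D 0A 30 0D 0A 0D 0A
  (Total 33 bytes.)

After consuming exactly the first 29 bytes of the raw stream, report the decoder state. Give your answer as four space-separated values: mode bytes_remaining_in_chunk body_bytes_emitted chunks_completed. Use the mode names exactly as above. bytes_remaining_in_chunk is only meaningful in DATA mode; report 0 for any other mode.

Byte 0 = '6': mode=SIZE remaining=0 emitted=0 chunks_done=0
Byte 1 = 0x0D: mode=SIZE_CR remaining=0 emitted=0 chunks_done=0
Byte 2 = 0x0A: mode=DATA remaining=6 emitted=0 chunks_done=0
Byte 3 = 'c': mode=DATA remaining=5 emitted=1 chunks_done=0
Byte 4 = 'e': mode=DATA remaining=4 emitted=2 chunks_done=0
Byte 5 = 'k': mode=DATA remaining=3 emitted=3 chunks_done=0
Byte 6 = 'h': mode=DATA remaining=2 emitted=4 chunks_done=0
Byte 7 = '9': mode=DATA remaining=1 emitted=5 chunks_done=0
Byte 8 = 'j': mode=DATA_DONE remaining=0 emitted=6 chunks_done=0
Byte 9 = 0x0D: mode=DATA_CR remaining=0 emitted=6 chunks_done=0
Byte 10 = 0x0A: mode=SIZE remaining=0 emitted=6 chunks_done=1
Byte 11 = '2': mode=SIZE remaining=0 emitted=6 chunks_done=1
Byte 12 = 0x0D: mode=SIZE_CR remaining=0 emitted=6 chunks_done=1
Byte 13 = 0x0A: mode=DATA remaining=2 emitted=6 chunks_done=1
Byte 14 = 'b': mode=DATA remaining=1 emitted=7 chunks_done=1
Byte 15 = '9': mode=DATA_DONE remaining=0 emitted=8 chunks_done=1
Byte 16 = 0x0D: mode=DATA_CR remaining=0 emitted=8 chunks_done=1
Byte 17 = 0x0A: mode=SIZE remaining=0 emitted=8 chunks_done=2
Byte 18 = '5': mode=SIZE remaining=0 emitted=8 chunks_done=2
Byte 19 = 0x0D: mode=SIZE_CR remaining=0 emitted=8 chunks_done=2
Byte 20 = 0x0A: mode=DATA remaining=5 emitted=8 chunks_done=2
Byte 21 = 'l': mode=DATA remaining=4 emitted=9 chunks_done=2
Byte 22 = 'p': mode=DATA remaining=3 emitted=10 chunks_done=2
Byte 23 = 'o': mode=DATA remaining=2 emitted=11 chunks_done=2
Byte 24 = 'y': mode=DATA remaining=1 emitted=12 chunks_done=2
Byte 25 = 'c': mode=DATA_DONE remaining=0 emitted=13 chunks_done=2
Byte 26 = 0x0D: mode=DATA_CR remaining=0 emitted=13 chunks_done=2
Byte 27 = 0x0A: mode=SIZE remaining=0 emitted=13 chunks_done=3
Byte 28 = '0': mode=SIZE remaining=0 emitted=13 chunks_done=3

Answer: SIZE 0 13 3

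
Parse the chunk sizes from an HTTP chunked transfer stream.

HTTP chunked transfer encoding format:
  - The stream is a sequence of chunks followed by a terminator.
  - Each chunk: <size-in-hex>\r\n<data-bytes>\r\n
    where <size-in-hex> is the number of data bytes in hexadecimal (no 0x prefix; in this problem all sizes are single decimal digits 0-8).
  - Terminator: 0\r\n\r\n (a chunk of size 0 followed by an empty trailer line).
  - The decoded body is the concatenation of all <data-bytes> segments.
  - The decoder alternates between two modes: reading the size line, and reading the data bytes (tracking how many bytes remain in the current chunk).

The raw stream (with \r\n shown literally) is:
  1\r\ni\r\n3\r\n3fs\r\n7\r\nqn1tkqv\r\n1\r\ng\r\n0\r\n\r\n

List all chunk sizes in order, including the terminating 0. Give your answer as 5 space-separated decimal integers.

Chunk 1: stream[0..1]='1' size=0x1=1, data at stream[3..4]='i' -> body[0..1], body so far='i'
Chunk 2: stream[6..7]='3' size=0x3=3, data at stream[9..12]='3fs' -> body[1..4], body so far='i3fs'
Chunk 3: stream[14..15]='7' size=0x7=7, data at stream[17..24]='qn1tkqv' -> body[4..11], body so far='i3fsqn1tkqv'
Chunk 4: stream[26..27]='1' size=0x1=1, data at stream[29..30]='g' -> body[11..12], body so far='i3fsqn1tkqvg'
Chunk 5: stream[32..33]='0' size=0 (terminator). Final body='i3fsqn1tkqvg' (12 bytes)

Answer: 1 3 7 1 0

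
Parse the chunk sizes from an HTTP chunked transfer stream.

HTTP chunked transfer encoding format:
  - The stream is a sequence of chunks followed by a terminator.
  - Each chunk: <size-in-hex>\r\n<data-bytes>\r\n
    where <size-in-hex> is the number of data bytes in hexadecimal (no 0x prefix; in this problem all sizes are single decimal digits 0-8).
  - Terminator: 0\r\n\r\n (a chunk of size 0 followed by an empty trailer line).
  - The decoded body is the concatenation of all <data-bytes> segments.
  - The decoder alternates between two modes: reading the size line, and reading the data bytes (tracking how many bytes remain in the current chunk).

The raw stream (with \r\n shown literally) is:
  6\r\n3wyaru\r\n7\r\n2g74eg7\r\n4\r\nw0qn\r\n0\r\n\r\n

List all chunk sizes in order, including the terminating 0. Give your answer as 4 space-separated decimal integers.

Chunk 1: stream[0..1]='6' size=0x6=6, data at stream[3..9]='3wyaru' -> body[0..6], body so far='3wyaru'
Chunk 2: stream[11..12]='7' size=0x7=7, data at stream[14..21]='2g74eg7' -> body[6..13], body so far='3wyaru2g74eg7'
Chunk 3: stream[23..24]='4' size=0x4=4, data at stream[26..30]='w0qn' -> body[13..17], body so far='3wyaru2g74eg7w0qn'
Chunk 4: stream[32..33]='0' size=0 (terminator). Final body='3wyaru2g74eg7w0qn' (17 bytes)

Answer: 6 7 4 0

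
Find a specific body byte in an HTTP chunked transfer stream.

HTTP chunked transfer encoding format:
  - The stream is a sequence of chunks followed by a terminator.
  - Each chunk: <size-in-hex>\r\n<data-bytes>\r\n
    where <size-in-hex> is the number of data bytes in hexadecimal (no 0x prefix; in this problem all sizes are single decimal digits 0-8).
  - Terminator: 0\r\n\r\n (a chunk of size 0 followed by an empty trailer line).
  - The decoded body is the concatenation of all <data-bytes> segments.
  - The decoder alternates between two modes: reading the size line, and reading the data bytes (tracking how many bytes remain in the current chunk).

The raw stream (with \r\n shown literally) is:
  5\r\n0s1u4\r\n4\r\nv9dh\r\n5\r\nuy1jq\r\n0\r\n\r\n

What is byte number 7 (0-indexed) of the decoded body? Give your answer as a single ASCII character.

Chunk 1: stream[0..1]='5' size=0x5=5, data at stream[3..8]='0s1u4' -> body[0..5], body so far='0s1u4'
Chunk 2: stream[10..11]='4' size=0x4=4, data at stream[13..17]='v9dh' -> body[5..9], body so far='0s1u4v9dh'
Chunk 3: stream[19..20]='5' size=0x5=5, data at stream[22..27]='uy1jq' -> body[9..14], body so far='0s1u4v9dhuy1jq'
Chunk 4: stream[29..30]='0' size=0 (terminator). Final body='0s1u4v9dhuy1jq' (14 bytes)
Body byte 7 = 'd'

Answer: d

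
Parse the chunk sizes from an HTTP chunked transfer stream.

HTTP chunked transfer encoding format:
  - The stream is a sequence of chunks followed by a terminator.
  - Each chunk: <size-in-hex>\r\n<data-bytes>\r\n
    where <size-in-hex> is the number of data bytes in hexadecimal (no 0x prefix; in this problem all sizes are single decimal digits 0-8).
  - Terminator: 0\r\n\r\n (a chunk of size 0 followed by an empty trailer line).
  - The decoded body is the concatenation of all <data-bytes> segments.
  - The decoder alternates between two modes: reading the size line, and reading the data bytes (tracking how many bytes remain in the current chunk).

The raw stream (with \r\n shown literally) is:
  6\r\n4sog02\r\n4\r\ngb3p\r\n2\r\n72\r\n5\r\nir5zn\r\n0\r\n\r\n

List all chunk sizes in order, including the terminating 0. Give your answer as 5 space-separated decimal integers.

Answer: 6 4 2 5 0

Derivation:
Chunk 1: stream[0..1]='6' size=0x6=6, data at stream[3..9]='4sog02' -> body[0..6], body so far='4sog02'
Chunk 2: stream[11..12]='4' size=0x4=4, data at stream[14..18]='gb3p' -> body[6..10], body so far='4sog02gb3p'
Chunk 3: stream[20..21]='2' size=0x2=2, data at stream[23..25]='72' -> body[10..12], body so far='4sog02gb3p72'
Chunk 4: stream[27..28]='5' size=0x5=5, data at stream[30..35]='ir5zn' -> body[12..17], body so far='4sog02gb3p72ir5zn'
Chunk 5: stream[37..38]='0' size=0 (terminator). Final body='4sog02gb3p72ir5zn' (17 bytes)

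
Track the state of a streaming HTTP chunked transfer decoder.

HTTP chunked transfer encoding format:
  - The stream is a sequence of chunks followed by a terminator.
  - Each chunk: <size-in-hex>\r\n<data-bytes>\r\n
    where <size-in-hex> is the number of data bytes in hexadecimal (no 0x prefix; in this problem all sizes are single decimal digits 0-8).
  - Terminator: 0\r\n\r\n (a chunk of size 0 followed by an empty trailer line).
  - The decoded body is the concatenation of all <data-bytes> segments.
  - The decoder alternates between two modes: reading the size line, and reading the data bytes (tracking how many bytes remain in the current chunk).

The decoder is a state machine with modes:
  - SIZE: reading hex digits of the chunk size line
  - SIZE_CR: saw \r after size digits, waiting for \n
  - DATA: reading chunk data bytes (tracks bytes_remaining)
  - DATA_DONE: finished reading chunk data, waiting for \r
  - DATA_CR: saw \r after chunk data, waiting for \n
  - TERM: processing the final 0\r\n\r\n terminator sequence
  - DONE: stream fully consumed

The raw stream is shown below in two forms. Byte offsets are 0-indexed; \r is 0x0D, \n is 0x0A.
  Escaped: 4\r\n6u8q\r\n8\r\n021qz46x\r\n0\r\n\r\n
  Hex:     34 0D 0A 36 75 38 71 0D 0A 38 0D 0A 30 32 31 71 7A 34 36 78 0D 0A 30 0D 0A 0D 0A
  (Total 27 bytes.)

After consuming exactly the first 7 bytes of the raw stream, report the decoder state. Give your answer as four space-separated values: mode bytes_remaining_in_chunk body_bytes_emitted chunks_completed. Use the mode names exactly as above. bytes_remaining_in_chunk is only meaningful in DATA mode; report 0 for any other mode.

Byte 0 = '4': mode=SIZE remaining=0 emitted=0 chunks_done=0
Byte 1 = 0x0D: mode=SIZE_CR remaining=0 emitted=0 chunks_done=0
Byte 2 = 0x0A: mode=DATA remaining=4 emitted=0 chunks_done=0
Byte 3 = '6': mode=DATA remaining=3 emitted=1 chunks_done=0
Byte 4 = 'u': mode=DATA remaining=2 emitted=2 chunks_done=0
Byte 5 = '8': mode=DATA remaining=1 emitted=3 chunks_done=0
Byte 6 = 'q': mode=DATA_DONE remaining=0 emitted=4 chunks_done=0

Answer: DATA_DONE 0 4 0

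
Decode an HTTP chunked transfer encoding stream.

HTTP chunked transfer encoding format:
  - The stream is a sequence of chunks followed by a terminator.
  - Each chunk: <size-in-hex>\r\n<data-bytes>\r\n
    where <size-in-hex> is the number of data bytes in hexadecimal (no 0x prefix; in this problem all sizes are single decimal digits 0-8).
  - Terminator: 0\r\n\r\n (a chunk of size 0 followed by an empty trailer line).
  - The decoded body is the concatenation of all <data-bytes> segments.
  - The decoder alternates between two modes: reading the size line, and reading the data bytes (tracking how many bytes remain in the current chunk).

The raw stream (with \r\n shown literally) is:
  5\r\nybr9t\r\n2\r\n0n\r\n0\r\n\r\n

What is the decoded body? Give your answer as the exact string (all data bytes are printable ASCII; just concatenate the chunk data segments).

Chunk 1: stream[0..1]='5' size=0x5=5, data at stream[3..8]='ybr9t' -> body[0..5], body so far='ybr9t'
Chunk 2: stream[10..11]='2' size=0x2=2, data at stream[13..15]='0n' -> body[5..7], body so far='ybr9t0n'
Chunk 3: stream[17..18]='0' size=0 (terminator). Final body='ybr9t0n' (7 bytes)

Answer: ybr9t0n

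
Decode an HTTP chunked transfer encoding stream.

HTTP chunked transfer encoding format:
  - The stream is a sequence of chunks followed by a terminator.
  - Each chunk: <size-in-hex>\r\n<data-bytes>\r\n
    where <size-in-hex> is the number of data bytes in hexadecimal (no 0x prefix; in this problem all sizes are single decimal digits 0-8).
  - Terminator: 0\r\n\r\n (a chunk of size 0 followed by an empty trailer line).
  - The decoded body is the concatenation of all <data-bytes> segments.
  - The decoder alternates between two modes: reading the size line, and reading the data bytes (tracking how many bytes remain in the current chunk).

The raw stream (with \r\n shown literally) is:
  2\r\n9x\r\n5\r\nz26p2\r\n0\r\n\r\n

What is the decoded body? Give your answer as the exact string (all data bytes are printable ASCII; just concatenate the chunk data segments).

Answer: 9xz26p2

Derivation:
Chunk 1: stream[0..1]='2' size=0x2=2, data at stream[3..5]='9x' -> body[0..2], body so far='9x'
Chunk 2: stream[7..8]='5' size=0x5=5, data at stream[10..15]='z26p2' -> body[2..7], body so far='9xz26p2'
Chunk 3: stream[17..18]='0' size=0 (terminator). Final body='9xz26p2' (7 bytes)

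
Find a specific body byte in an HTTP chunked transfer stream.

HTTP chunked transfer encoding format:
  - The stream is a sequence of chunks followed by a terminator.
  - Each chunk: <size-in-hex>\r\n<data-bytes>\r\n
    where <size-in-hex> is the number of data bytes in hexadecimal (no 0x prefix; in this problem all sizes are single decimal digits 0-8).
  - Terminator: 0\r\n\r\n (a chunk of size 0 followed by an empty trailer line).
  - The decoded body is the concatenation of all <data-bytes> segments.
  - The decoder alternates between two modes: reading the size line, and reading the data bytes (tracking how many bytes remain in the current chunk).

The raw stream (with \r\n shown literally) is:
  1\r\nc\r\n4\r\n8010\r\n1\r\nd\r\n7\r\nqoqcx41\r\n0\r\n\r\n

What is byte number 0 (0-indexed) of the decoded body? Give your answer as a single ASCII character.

Chunk 1: stream[0..1]='1' size=0x1=1, data at stream[3..4]='c' -> body[0..1], body so far='c'
Chunk 2: stream[6..7]='4' size=0x4=4, data at stream[9..13]='8010' -> body[1..5], body so far='c8010'
Chunk 3: stream[15..16]='1' size=0x1=1, data at stream[18..19]='d' -> body[5..6], body so far='c8010d'
Chunk 4: stream[21..22]='7' size=0x7=7, data at stream[24..31]='qoqcx41' -> body[6..13], body so far='c8010dqoqcx41'
Chunk 5: stream[33..34]='0' size=0 (terminator). Final body='c8010dqoqcx41' (13 bytes)
Body byte 0 = 'c'

Answer: c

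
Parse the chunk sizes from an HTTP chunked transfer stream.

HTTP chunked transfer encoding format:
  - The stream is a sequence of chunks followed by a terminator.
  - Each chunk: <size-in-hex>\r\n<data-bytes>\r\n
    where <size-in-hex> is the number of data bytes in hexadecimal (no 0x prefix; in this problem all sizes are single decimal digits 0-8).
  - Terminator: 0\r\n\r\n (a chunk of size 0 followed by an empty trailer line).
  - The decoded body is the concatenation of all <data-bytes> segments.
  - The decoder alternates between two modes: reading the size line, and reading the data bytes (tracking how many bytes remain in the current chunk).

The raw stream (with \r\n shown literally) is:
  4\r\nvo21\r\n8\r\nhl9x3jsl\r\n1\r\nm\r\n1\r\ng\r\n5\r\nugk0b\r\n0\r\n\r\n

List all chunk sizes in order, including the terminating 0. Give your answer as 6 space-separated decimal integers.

Answer: 4 8 1 1 5 0

Derivation:
Chunk 1: stream[0..1]='4' size=0x4=4, data at stream[3..7]='vo21' -> body[0..4], body so far='vo21'
Chunk 2: stream[9..10]='8' size=0x8=8, data at stream[12..20]='hl9x3jsl' -> body[4..12], body so far='vo21hl9x3jsl'
Chunk 3: stream[22..23]='1' size=0x1=1, data at stream[25..26]='m' -> body[12..13], body so far='vo21hl9x3jslm'
Chunk 4: stream[28..29]='1' size=0x1=1, data at stream[31..32]='g' -> body[13..14], body so far='vo21hl9x3jslmg'
Chunk 5: stream[34..35]='5' size=0x5=5, data at stream[37..42]='ugk0b' -> body[14..19], body so far='vo21hl9x3jslmgugk0b'
Chunk 6: stream[44..45]='0' size=0 (terminator). Final body='vo21hl9x3jslmgugk0b' (19 bytes)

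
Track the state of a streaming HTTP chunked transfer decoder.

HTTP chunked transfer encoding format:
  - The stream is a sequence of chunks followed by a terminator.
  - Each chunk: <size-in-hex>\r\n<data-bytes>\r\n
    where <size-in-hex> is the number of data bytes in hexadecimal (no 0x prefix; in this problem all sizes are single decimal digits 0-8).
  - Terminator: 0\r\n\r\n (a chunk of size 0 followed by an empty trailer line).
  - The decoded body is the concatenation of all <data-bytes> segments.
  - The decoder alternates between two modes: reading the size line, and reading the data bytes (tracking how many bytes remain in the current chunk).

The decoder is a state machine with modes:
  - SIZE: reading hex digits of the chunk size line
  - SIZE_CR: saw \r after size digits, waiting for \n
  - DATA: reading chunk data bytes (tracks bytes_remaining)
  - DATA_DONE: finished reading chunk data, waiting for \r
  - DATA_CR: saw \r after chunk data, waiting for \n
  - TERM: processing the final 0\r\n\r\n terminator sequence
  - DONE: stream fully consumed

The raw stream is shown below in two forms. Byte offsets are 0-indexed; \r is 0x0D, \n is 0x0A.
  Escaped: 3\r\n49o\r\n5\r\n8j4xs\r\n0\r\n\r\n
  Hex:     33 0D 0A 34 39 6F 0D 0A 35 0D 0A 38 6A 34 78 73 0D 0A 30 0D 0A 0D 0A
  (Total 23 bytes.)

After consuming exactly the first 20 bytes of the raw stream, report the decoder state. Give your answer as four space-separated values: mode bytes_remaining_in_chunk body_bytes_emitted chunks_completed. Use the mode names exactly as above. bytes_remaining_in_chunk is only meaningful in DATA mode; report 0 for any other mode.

Byte 0 = '3': mode=SIZE remaining=0 emitted=0 chunks_done=0
Byte 1 = 0x0D: mode=SIZE_CR remaining=0 emitted=0 chunks_done=0
Byte 2 = 0x0A: mode=DATA remaining=3 emitted=0 chunks_done=0
Byte 3 = '4': mode=DATA remaining=2 emitted=1 chunks_done=0
Byte 4 = '9': mode=DATA remaining=1 emitted=2 chunks_done=0
Byte 5 = 'o': mode=DATA_DONE remaining=0 emitted=3 chunks_done=0
Byte 6 = 0x0D: mode=DATA_CR remaining=0 emitted=3 chunks_done=0
Byte 7 = 0x0A: mode=SIZE remaining=0 emitted=3 chunks_done=1
Byte 8 = '5': mode=SIZE remaining=0 emitted=3 chunks_done=1
Byte 9 = 0x0D: mode=SIZE_CR remaining=0 emitted=3 chunks_done=1
Byte 10 = 0x0A: mode=DATA remaining=5 emitted=3 chunks_done=1
Byte 11 = '8': mode=DATA remaining=4 emitted=4 chunks_done=1
Byte 12 = 'j': mode=DATA remaining=3 emitted=5 chunks_done=1
Byte 13 = '4': mode=DATA remaining=2 emitted=6 chunks_done=1
Byte 14 = 'x': mode=DATA remaining=1 emitted=7 chunks_done=1
Byte 15 = 's': mode=DATA_DONE remaining=0 emitted=8 chunks_done=1
Byte 16 = 0x0D: mode=DATA_CR remaining=0 emitted=8 chunks_done=1
Byte 17 = 0x0A: mode=SIZE remaining=0 emitted=8 chunks_done=2
Byte 18 = '0': mode=SIZE remaining=0 emitted=8 chunks_done=2
Byte 19 = 0x0D: mode=SIZE_CR remaining=0 emitted=8 chunks_done=2

Answer: SIZE_CR 0 8 2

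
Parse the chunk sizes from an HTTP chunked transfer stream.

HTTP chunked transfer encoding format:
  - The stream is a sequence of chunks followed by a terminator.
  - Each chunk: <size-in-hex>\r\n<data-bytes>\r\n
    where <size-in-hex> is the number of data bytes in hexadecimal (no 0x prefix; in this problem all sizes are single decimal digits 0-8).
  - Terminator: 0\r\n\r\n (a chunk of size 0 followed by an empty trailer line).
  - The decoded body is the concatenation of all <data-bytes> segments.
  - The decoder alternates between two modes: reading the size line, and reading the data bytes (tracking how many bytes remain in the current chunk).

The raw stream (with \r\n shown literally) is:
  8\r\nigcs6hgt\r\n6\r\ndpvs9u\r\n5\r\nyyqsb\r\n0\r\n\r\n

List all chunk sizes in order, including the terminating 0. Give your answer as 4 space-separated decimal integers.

Chunk 1: stream[0..1]='8' size=0x8=8, data at stream[3..11]='igcs6hgt' -> body[0..8], body so far='igcs6hgt'
Chunk 2: stream[13..14]='6' size=0x6=6, data at stream[16..22]='dpvs9u' -> body[8..14], body so far='igcs6hgtdpvs9u'
Chunk 3: stream[24..25]='5' size=0x5=5, data at stream[27..32]='yyqsb' -> body[14..19], body so far='igcs6hgtdpvs9uyyqsb'
Chunk 4: stream[34..35]='0' size=0 (terminator). Final body='igcs6hgtdpvs9uyyqsb' (19 bytes)

Answer: 8 6 5 0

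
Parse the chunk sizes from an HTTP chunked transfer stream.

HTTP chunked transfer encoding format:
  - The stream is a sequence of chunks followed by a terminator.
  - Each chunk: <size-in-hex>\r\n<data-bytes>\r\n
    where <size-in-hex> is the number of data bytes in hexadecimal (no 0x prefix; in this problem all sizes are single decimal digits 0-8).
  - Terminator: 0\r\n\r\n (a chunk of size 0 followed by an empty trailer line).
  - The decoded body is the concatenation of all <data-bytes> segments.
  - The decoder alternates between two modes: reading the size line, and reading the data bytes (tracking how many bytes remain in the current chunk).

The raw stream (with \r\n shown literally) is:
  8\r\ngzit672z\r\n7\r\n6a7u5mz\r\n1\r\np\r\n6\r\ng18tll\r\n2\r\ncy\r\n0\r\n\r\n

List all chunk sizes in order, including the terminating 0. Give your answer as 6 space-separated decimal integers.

Answer: 8 7 1 6 2 0

Derivation:
Chunk 1: stream[0..1]='8' size=0x8=8, data at stream[3..11]='gzit672z' -> body[0..8], body so far='gzit672z'
Chunk 2: stream[13..14]='7' size=0x7=7, data at stream[16..23]='6a7u5mz' -> body[8..15], body so far='gzit672z6a7u5mz'
Chunk 3: stream[25..26]='1' size=0x1=1, data at stream[28..29]='p' -> body[15..16], body so far='gzit672z6a7u5mzp'
Chunk 4: stream[31..32]='6' size=0x6=6, data at stream[34..40]='g18tll' -> body[16..22], body so far='gzit672z6a7u5mzpg18tll'
Chunk 5: stream[42..43]='2' size=0x2=2, data at stream[45..47]='cy' -> body[22..24], body so far='gzit672z6a7u5mzpg18tllcy'
Chunk 6: stream[49..50]='0' size=0 (terminator). Final body='gzit672z6a7u5mzpg18tllcy' (24 bytes)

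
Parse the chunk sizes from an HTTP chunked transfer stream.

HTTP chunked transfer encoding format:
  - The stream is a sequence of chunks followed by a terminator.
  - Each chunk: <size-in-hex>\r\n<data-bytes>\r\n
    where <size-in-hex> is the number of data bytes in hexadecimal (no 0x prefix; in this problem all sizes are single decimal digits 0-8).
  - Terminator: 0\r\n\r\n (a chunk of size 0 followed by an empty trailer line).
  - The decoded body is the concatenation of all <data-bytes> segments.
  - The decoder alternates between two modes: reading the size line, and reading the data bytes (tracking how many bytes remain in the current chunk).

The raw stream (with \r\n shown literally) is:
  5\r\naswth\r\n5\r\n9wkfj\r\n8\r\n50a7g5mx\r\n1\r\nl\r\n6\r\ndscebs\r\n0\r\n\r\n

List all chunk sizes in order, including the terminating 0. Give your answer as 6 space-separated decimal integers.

Answer: 5 5 8 1 6 0

Derivation:
Chunk 1: stream[0..1]='5' size=0x5=5, data at stream[3..8]='aswth' -> body[0..5], body so far='aswth'
Chunk 2: stream[10..11]='5' size=0x5=5, data at stream[13..18]='9wkfj' -> body[5..10], body so far='aswth9wkfj'
Chunk 3: stream[20..21]='8' size=0x8=8, data at stream[23..31]='50a7g5mx' -> body[10..18], body so far='aswth9wkfj50a7g5mx'
Chunk 4: stream[33..34]='1' size=0x1=1, data at stream[36..37]='l' -> body[18..19], body so far='aswth9wkfj50a7g5mxl'
Chunk 5: stream[39..40]='6' size=0x6=6, data at stream[42..48]='dscebs' -> body[19..25], body so far='aswth9wkfj50a7g5mxldscebs'
Chunk 6: stream[50..51]='0' size=0 (terminator). Final body='aswth9wkfj50a7g5mxldscebs' (25 bytes)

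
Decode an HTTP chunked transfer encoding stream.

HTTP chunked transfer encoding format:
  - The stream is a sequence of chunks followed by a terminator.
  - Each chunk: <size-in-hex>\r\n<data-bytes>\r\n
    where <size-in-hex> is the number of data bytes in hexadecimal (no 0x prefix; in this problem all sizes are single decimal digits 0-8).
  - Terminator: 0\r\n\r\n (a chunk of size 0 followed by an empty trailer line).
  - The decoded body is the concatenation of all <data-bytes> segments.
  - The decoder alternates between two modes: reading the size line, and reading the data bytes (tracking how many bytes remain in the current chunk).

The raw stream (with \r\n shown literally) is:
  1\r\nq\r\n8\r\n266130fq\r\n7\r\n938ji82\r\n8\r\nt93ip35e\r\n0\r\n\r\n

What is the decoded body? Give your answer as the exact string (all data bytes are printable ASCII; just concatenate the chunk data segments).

Answer: q266130fq938ji82t93ip35e

Derivation:
Chunk 1: stream[0..1]='1' size=0x1=1, data at stream[3..4]='q' -> body[0..1], body so far='q'
Chunk 2: stream[6..7]='8' size=0x8=8, data at stream[9..17]='266130fq' -> body[1..9], body so far='q266130fq'
Chunk 3: stream[19..20]='7' size=0x7=7, data at stream[22..29]='938ji82' -> body[9..16], body so far='q266130fq938ji82'
Chunk 4: stream[31..32]='8' size=0x8=8, data at stream[34..42]='t93ip35e' -> body[16..24], body so far='q266130fq938ji82t93ip35e'
Chunk 5: stream[44..45]='0' size=0 (terminator). Final body='q266130fq938ji82t93ip35e' (24 bytes)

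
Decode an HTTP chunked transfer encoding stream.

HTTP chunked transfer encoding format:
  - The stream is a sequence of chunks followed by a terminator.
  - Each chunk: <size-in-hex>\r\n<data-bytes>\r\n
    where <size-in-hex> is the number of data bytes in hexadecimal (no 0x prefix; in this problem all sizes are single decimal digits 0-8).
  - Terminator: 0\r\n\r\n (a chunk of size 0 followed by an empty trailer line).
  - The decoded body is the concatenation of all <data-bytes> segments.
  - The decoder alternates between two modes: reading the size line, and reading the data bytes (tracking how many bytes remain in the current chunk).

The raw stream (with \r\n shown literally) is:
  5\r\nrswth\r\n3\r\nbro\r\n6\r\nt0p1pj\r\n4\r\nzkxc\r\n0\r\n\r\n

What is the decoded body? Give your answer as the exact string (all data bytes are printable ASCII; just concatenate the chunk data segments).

Chunk 1: stream[0..1]='5' size=0x5=5, data at stream[3..8]='rswth' -> body[0..5], body so far='rswth'
Chunk 2: stream[10..11]='3' size=0x3=3, data at stream[13..16]='bro' -> body[5..8], body so far='rswthbro'
Chunk 3: stream[18..19]='6' size=0x6=6, data at stream[21..27]='t0p1pj' -> body[8..14], body so far='rswthbrot0p1pj'
Chunk 4: stream[29..30]='4' size=0x4=4, data at stream[32..36]='zkxc' -> body[14..18], body so far='rswthbrot0p1pjzkxc'
Chunk 5: stream[38..39]='0' size=0 (terminator). Final body='rswthbrot0p1pjzkxc' (18 bytes)

Answer: rswthbrot0p1pjzkxc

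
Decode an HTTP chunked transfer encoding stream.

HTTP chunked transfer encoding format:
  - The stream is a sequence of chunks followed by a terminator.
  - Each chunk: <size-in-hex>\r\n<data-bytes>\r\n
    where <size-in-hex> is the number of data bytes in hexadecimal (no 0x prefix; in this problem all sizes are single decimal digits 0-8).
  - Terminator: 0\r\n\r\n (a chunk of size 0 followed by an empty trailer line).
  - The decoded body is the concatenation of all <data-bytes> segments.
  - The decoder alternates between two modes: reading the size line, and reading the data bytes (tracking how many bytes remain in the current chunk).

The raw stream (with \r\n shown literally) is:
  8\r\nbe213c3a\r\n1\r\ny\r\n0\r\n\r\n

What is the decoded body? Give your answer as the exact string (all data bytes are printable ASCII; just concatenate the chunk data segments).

Answer: be213c3ay

Derivation:
Chunk 1: stream[0..1]='8' size=0x8=8, data at stream[3..11]='be213c3a' -> body[0..8], body so far='be213c3a'
Chunk 2: stream[13..14]='1' size=0x1=1, data at stream[16..17]='y' -> body[8..9], body so far='be213c3ay'
Chunk 3: stream[19..20]='0' size=0 (terminator). Final body='be213c3ay' (9 bytes)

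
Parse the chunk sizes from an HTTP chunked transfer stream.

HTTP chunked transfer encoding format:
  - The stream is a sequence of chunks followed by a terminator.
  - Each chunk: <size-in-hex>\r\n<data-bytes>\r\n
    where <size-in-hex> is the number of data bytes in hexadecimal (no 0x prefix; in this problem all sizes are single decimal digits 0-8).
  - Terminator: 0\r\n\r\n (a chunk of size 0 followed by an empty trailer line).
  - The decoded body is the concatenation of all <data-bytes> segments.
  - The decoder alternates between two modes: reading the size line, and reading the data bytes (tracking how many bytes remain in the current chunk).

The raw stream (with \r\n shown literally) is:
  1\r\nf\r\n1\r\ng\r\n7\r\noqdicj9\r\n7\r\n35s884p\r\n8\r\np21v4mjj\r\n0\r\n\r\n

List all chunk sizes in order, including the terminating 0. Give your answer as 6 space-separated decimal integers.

Answer: 1 1 7 7 8 0

Derivation:
Chunk 1: stream[0..1]='1' size=0x1=1, data at stream[3..4]='f' -> body[0..1], body so far='f'
Chunk 2: stream[6..7]='1' size=0x1=1, data at stream[9..10]='g' -> body[1..2], body so far='fg'
Chunk 3: stream[12..13]='7' size=0x7=7, data at stream[15..22]='oqdicj9' -> body[2..9], body so far='fgoqdicj9'
Chunk 4: stream[24..25]='7' size=0x7=7, data at stream[27..34]='35s884p' -> body[9..16], body so far='fgoqdicj935s884p'
Chunk 5: stream[36..37]='8' size=0x8=8, data at stream[39..47]='p21v4mjj' -> body[16..24], body so far='fgoqdicj935s884pp21v4mjj'
Chunk 6: stream[49..50]='0' size=0 (terminator). Final body='fgoqdicj935s884pp21v4mjj' (24 bytes)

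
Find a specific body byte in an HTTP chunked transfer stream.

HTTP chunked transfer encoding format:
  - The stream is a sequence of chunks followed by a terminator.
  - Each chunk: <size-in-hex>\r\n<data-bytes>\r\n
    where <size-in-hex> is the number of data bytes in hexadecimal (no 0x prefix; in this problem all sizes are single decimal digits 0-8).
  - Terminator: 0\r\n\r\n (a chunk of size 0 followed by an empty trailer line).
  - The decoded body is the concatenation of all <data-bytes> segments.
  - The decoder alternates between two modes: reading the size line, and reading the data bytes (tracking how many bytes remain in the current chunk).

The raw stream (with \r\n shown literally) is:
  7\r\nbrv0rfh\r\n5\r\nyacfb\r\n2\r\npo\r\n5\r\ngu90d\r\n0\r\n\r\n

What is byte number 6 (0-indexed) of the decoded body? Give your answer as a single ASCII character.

Chunk 1: stream[0..1]='7' size=0x7=7, data at stream[3..10]='brv0rfh' -> body[0..7], body so far='brv0rfh'
Chunk 2: stream[12..13]='5' size=0x5=5, data at stream[15..20]='yacfb' -> body[7..12], body so far='brv0rfhyacfb'
Chunk 3: stream[22..23]='2' size=0x2=2, data at stream[25..27]='po' -> body[12..14], body so far='brv0rfhyacfbpo'
Chunk 4: stream[29..30]='5' size=0x5=5, data at stream[32..37]='gu90d' -> body[14..19], body so far='brv0rfhyacfbpogu90d'
Chunk 5: stream[39..40]='0' size=0 (terminator). Final body='brv0rfhyacfbpogu90d' (19 bytes)
Body byte 6 = 'h'

Answer: h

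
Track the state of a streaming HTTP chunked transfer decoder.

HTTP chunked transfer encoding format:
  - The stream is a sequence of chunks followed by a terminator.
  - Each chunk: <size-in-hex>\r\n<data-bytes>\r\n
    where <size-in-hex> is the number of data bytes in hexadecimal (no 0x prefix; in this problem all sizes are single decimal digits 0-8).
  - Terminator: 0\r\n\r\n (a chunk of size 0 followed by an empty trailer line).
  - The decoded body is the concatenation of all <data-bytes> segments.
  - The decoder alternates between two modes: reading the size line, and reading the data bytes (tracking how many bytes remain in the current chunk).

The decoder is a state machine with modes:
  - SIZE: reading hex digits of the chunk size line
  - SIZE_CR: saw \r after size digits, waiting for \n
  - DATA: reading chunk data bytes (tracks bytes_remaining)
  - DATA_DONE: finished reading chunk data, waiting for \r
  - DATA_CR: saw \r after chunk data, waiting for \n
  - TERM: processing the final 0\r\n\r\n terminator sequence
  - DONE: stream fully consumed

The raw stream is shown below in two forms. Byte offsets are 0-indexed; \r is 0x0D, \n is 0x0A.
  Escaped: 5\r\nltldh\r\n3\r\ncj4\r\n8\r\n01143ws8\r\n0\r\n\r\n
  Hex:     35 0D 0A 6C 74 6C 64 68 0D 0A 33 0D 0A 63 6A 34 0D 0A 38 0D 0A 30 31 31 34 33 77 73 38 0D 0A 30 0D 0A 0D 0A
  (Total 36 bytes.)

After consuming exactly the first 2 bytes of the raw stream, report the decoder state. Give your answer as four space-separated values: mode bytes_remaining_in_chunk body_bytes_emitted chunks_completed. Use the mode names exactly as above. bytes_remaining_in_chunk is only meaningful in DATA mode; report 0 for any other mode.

Answer: SIZE_CR 0 0 0

Derivation:
Byte 0 = '5': mode=SIZE remaining=0 emitted=0 chunks_done=0
Byte 1 = 0x0D: mode=SIZE_CR remaining=0 emitted=0 chunks_done=0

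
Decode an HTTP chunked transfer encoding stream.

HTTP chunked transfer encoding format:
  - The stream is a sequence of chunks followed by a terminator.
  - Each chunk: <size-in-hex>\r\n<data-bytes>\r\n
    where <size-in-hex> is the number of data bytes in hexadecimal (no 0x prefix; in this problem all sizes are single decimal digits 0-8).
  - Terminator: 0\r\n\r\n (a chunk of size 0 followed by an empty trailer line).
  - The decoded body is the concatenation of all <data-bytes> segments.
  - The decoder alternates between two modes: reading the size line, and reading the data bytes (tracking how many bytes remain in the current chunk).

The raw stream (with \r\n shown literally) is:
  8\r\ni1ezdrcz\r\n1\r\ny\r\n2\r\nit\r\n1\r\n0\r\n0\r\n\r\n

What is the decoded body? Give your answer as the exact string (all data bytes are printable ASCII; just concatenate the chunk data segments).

Answer: i1ezdrczyit0

Derivation:
Chunk 1: stream[0..1]='8' size=0x8=8, data at stream[3..11]='i1ezdrcz' -> body[0..8], body so far='i1ezdrcz'
Chunk 2: stream[13..14]='1' size=0x1=1, data at stream[16..17]='y' -> body[8..9], body so far='i1ezdrczy'
Chunk 3: stream[19..20]='2' size=0x2=2, data at stream[22..24]='it' -> body[9..11], body so far='i1ezdrczyit'
Chunk 4: stream[26..27]='1' size=0x1=1, data at stream[29..30]='0' -> body[11..12], body so far='i1ezdrczyit0'
Chunk 5: stream[32..33]='0' size=0 (terminator). Final body='i1ezdrczyit0' (12 bytes)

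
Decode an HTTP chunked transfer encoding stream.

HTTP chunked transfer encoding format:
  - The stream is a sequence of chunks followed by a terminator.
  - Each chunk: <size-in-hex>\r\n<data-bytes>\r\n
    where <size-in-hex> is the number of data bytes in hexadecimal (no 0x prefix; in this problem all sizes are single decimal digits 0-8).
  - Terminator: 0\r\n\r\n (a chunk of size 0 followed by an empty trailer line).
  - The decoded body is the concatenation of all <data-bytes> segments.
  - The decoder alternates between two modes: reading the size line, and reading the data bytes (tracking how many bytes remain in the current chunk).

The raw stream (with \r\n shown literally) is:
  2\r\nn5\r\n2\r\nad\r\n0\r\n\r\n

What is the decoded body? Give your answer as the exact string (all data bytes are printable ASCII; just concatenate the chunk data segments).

Chunk 1: stream[0..1]='2' size=0x2=2, data at stream[3..5]='n5' -> body[0..2], body so far='n5'
Chunk 2: stream[7..8]='2' size=0x2=2, data at stream[10..12]='ad' -> body[2..4], body so far='n5ad'
Chunk 3: stream[14..15]='0' size=0 (terminator). Final body='n5ad' (4 bytes)

Answer: n5ad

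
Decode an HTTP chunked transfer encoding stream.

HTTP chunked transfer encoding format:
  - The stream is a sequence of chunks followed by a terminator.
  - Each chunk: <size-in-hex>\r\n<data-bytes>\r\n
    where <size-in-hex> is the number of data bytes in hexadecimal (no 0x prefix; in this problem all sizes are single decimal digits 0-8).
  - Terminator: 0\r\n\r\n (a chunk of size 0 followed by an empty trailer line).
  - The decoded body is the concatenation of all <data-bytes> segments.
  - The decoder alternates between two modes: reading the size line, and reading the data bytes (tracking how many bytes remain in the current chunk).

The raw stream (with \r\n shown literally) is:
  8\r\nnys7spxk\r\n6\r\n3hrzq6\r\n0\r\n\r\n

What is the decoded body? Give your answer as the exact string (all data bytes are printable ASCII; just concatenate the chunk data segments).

Chunk 1: stream[0..1]='8' size=0x8=8, data at stream[3..11]='nys7spxk' -> body[0..8], body so far='nys7spxk'
Chunk 2: stream[13..14]='6' size=0x6=6, data at stream[16..22]='3hrzq6' -> body[8..14], body so far='nys7spxk3hrzq6'
Chunk 3: stream[24..25]='0' size=0 (terminator). Final body='nys7spxk3hrzq6' (14 bytes)

Answer: nys7spxk3hrzq6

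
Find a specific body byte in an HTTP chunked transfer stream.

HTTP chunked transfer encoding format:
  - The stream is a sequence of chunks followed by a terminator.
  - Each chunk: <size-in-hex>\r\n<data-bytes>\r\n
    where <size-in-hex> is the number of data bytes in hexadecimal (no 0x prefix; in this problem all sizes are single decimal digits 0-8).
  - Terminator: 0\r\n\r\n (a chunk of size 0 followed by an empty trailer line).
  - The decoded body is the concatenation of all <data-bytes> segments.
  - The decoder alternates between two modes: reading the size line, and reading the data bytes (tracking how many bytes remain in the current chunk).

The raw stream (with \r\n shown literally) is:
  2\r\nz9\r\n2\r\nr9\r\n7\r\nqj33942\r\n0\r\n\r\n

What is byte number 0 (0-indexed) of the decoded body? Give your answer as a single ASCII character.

Answer: z

Derivation:
Chunk 1: stream[0..1]='2' size=0x2=2, data at stream[3..5]='z9' -> body[0..2], body so far='z9'
Chunk 2: stream[7..8]='2' size=0x2=2, data at stream[10..12]='r9' -> body[2..4], body so far='z9r9'
Chunk 3: stream[14..15]='7' size=0x7=7, data at stream[17..24]='qj33942' -> body[4..11], body so far='z9r9qj33942'
Chunk 4: stream[26..27]='0' size=0 (terminator). Final body='z9r9qj33942' (11 bytes)
Body byte 0 = 'z'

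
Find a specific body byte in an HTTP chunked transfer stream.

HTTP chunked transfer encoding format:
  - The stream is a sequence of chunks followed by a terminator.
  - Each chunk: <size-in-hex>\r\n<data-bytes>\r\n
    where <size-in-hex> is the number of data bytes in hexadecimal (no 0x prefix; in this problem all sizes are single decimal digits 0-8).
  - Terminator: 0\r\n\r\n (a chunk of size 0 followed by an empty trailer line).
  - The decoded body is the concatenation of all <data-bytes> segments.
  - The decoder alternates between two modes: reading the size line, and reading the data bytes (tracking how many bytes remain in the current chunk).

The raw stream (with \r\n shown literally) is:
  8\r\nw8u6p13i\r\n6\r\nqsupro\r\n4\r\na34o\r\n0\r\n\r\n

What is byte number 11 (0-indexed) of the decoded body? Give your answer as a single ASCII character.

Chunk 1: stream[0..1]='8' size=0x8=8, data at stream[3..11]='w8u6p13i' -> body[0..8], body so far='w8u6p13i'
Chunk 2: stream[13..14]='6' size=0x6=6, data at stream[16..22]='qsupro' -> body[8..14], body so far='w8u6p13iqsupro'
Chunk 3: stream[24..25]='4' size=0x4=4, data at stream[27..31]='a34o' -> body[14..18], body so far='w8u6p13iqsuproa34o'
Chunk 4: stream[33..34]='0' size=0 (terminator). Final body='w8u6p13iqsuproa34o' (18 bytes)
Body byte 11 = 'p'

Answer: p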